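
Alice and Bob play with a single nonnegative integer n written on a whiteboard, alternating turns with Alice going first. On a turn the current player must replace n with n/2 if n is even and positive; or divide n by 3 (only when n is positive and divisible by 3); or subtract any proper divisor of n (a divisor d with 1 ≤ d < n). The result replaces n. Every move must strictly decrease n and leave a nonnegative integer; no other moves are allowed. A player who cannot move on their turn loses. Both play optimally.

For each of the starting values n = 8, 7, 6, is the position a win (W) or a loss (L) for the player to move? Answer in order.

Label each position W (a win for the player to move) or L (a loss). A position with no legal move is L; any other position is W exactly when some move reaches an L, and L when every move reaches a W.
n=0: no move → L
n=1: no move → L
n=2: can move to 1, which is L ⇒ W
n=3: can move to 1, which is L ⇒ W
n=4: moves to 2(W), 3(W); every one is W ⇒ L
n=5: can move to 4, which is L ⇒ W
n=6: can move to 4, which is L ⇒ W
n=7: the only move is to 6(W), a W ⇒ L
n=8: can move to 4, which is L ⇒ W

8: W, 7: L, 6: W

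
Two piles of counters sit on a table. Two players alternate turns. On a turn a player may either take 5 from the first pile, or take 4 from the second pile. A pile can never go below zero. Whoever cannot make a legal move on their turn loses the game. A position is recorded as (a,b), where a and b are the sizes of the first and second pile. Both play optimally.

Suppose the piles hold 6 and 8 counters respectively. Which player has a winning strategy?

The first player wins.

Build the W/L table. Terminal = L. A non-terminal position is W if it has a move to some L; otherwise it is L.
No move ever increases a pile, so every position that can arise here has a ≤ 6 and b ≤ 8; it is enough to label the cells with 0 ≤ a ≤ 6 and 0 ≤ b ≤ 8.
Every move lowers a or b (never raises either), so fill the grid row by row in increasing a, and left to right within a row: each cell's successors are then already labelled.
      b=0  b=1  b=2  b=3  b=4  b=5  b=6  b=7  b=8
a=0:    L    L    L    L    W    W    W    W    L
a=1:    L    L    L    L    W    W    W    W    L
a=2:    L    L    L    L    W    W    W    W    L
a=3:    L    L    L    L    W    W    W    W    L
a=4:    L    L    L    L    W    W    W    W    L
a=5:    W    W    W    W    L    L    L    L    W
a=6:    W    W    W    W    L    L    L    L    W
Cells with no legal move (terminal, hence L): (0,0), (0,1), (0,2), (0,3), (1,0), (1,1), (1,2), (1,3), (2,0), (2,1), (2,2), (2,3), (3,0), (3,1), (3,2), (3,3), (4,0), (4,1), (4,2), (4,3).
The remaining L cells, each justified by listing all of its moves:
(0,8): →(0,4)(W) only, which is W, so L
(1,8): →(1,4)(W) only, which is W, so L
(2,8): →(2,4)(W) only, which is W, so L
(3,8): →(3,4)(W) only, which is W, so L
(4,8): →(4,4)(W) only, which is W, so L
(5,4): →(0,4)(W), (5,0)(W) — all W, so L
(5,5): →(0,5)(W), (5,1)(W) — all W, so L
(5,6): →(0,6)(W), (5,2)(W) — all W, so L
(5,7): →(0,7)(W), (5,3)(W) — all W, so L
(6,4): →(1,4)(W), (6,0)(W) — all W, so L
(6,5): →(1,5)(W), (6,1)(W) — all W, so L
(6,6): →(1,6)(W), (6,2)(W) — all W, so L
(6,7): →(1,7)(W), (6,3)(W) — all W, so L
Every other cell has at least one move into one of the L cells above, so it is W.
From (6,8) the player to move can move to (1,8), reaching an L position.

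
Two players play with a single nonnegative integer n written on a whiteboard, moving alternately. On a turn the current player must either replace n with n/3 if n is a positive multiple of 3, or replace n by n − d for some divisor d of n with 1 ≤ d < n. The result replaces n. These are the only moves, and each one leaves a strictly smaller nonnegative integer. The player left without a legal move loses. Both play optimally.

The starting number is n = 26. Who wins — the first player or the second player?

Work bottom-up. With no move the player to move loses. Otherwise the position is W if at least one move leads to an L position for the opponent, and L if every move leads to a W.
n=0: no move → L
n=1: no move → L
n=2: →1(L), so W
n=3: →1(L), so W
n=4: →2(W), 3(W) — all W, so L
n=5: →4(L), so W
n=6: →4(L), so W
n=7: →6(W) only, which is W, so L
n=8: →4(L), so W
n=9: →3(W), 6(W), 8(W) — all W, so L
n=10: →9(L), so W
n=11: →10(W) only, which is W, so L
n=12: →4(L), so W
n=13: →12(W) only, which is W, so L
n=14: →7(L), so W
n=15: →5(W), 10(W), 12(W), 14(W) — all W, so L
n=16: →15(L), so W
n=17: →16(W) only, which is W, so L
n=18: →9(L), so W
n=19: →18(W) only, which is W, so L
n=20: →15(L), so W
n=21: →7(L), so W
n=22: →11(L), so W
n=23: →22(W) only, which is W, so L
n=24: →23(L), so W
n=25: →20(W), 24(W) — all W, so L
n=26: →13(L), so W
The starting position 26 is W: the player to move should move to 13, handing over an L position.

The first player wins.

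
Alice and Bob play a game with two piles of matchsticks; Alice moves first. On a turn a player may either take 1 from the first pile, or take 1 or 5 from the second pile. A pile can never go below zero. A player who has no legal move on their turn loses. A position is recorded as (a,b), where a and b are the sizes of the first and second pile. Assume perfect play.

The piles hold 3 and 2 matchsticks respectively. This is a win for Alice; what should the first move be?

Use the standard recursion: the mover loses at a terminal position; elsewhere, the mover wins exactly when some move hands the opponent an L position.
No move ever increases a pile, so every position that can arise here has a ≤ 3 and b ≤ 2; it is enough to label the cells with 0 ≤ a ≤ 3 and 0 ≤ b ≤ 2.
Every move lowers a or b (never raises either), so fill the grid row by row in increasing a, and left to right within a row: each cell's successors are then already labelled.
      b=0  b=1  b=2
a=0:    L    W    L
a=1:    W    L    W
a=2:    L    W    L
a=3:    W    L    W
Cells with no legal move (terminal, hence L): (0,0).
The remaining L cells, each justified by listing all of its moves:
(0,2): →(0,1)(W) only, which is W, so L
(1,1): →(0,1)(W), (1,0)(W) — all W, so L
(2,0): →(1,0)(W) only, which is W, so L
(2,2): →(1,2)(W), (2,1)(W) — all W, so L
(3,1): →(2,1)(W), (3,0)(W) — all W, so L
Every other cell has at least one move into one of the L cells above, so it is W.
From (3,2), the L positions reachable in one move are: (2,2), (3,1). Any move reaching one of these is winning.

Move to (2,2).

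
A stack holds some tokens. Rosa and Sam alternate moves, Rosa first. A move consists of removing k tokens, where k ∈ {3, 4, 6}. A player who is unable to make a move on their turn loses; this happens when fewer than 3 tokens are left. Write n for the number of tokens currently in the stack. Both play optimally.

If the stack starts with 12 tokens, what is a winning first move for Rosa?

Remove 3, leaving 9.

Label each position W (a win for the player to move) or L (a loss). A position with no legal move is L; any other position is W exactly when some move reaches an L, and L when every move reaches a W.
n=0: no move → L
n=1: no move → L
n=2: no move → L
n=3: W (go to 0, an L position)
n=4: W (go to 1, an L position)
n=5: W (go to 2, an L position)
n=6: W (go to 2, an L position)
n=7: W (go to 1, an L position)
n=8: W (go to 2, an L position)
n=9: L (options 6(W), 5(W), 3(W) are all W)
n=10: L (options 7(W), 6(W), 4(W) are all W)
n=11: L (options 8(W), 7(W), 5(W) are all W)
n=12: W (go to 9, an L position)
From 12, the L positions reachable in one move are: 9.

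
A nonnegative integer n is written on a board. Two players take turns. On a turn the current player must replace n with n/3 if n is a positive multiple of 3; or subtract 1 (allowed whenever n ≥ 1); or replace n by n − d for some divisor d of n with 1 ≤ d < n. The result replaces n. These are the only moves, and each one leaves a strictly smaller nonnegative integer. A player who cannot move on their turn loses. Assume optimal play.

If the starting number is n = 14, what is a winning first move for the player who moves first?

Move to 7.

Work bottom-up. With no move the player to move loses. Otherwise the position is W if at least one move leads to an L position for the opponent, and L if every move leads to a W.
n=0: no move → L
n=1: →0(L), so W
n=2: →1(W) only, which is W, so L
n=3: →2(L), so W
n=4: →2(L), so W
n=5: →4(W) only, which is W, so L
n=6: →2(L), so W
n=7: →6(W) only, which is W, so L
n=8: →7(L), so W
n=9: →3(W), 6(W), 8(W) — all W, so L
n=10: →5(L), so W
n=11: →10(W) only, which is W, so L
n=12: →9(L), so W
n=13: →12(W) only, which is W, so L
n=14: →7(L), so W
From 14, the L positions reachable in one move are: 7, 13. Any move reaching one of these is winning.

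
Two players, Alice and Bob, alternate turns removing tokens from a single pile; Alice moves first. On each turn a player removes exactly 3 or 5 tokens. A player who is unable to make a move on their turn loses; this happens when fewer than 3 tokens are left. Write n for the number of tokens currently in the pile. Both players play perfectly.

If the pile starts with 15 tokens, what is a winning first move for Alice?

Build the W/L table. Terminal = L. A non-terminal position is W if it has a move to some L; otherwise it is L.
n=0: no move → L
n=1: no move → L
n=2: no move → L
n=3: reaches L-position 0 → W
n=4: reaches L-position 1 → W
n=5: reaches L-position 2 → W
n=6: reaches L-position 1 → W
n=7: reaches L-position 2 → W
n=8: only reaches 5(W), 3(W), all W → L
n=9: only reaches 6(W), 4(W), all W → L
n=10: only reaches 7(W), 5(W), all W → L
n=11: reaches L-position 8 → W
n=12: reaches L-position 9 → W
n=13: reaches L-position 10 → W
n=14: reaches L-position 9 → W
n=15: reaches L-position 10 → W
From 15, the L positions reachable in one move are: 10.

Remove 5, leaving 10.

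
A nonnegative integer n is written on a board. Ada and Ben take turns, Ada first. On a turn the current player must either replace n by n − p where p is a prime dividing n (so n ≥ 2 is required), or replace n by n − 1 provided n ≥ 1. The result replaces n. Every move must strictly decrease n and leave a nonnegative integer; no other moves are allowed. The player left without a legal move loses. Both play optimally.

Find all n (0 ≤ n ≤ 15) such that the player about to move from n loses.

Positions with no move are L. A position that does have a move is losing for the player to move precisely when every available move leads to a winning position for the opponent. Fill in the labels:
n=0: no move → L
n=1: →0(L), so W
n=2: →0(L), so W
n=3: →0(L), so W
n=4: →2(W), 3(W) — all W, so L
n=5: →0(L), so W
n=6: →4(L), so W
n=7: →0(L), so W
n=8: →6(W), 7(W) — all W, so L
n=9: →8(L), so W
n=10: →8(L), so W
n=11: →0(L), so W
n=12: →9(W), 10(W), 11(W) — all W, so L
n=13: →0(L), so W
n=14: →12(L), so W
n=15: →12(L), so W
Reading off the rows marked L gives the requested list; there are 4 such values of n.

0, 4, 8, 12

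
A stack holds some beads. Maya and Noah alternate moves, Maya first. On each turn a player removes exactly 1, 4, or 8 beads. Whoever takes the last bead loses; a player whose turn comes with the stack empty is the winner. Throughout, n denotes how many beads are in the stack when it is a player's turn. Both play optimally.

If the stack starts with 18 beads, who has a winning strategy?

Use the standard recursion: the mover wins at a terminal position; elsewhere, the mover wins exactly when some move hands the opponent an L position.
n=0: no move; the opponent has just taken the last bead and therefore loses → W
n=1: L (sole option 0(W) is W)
n=2: W (go to 1, an L position)
n=3: L (sole option 2(W) is W)
n=4: W (go to 3, an L position)
n=5: W (go to 1, an L position)
n=6: L (options 5(W), 2(W) are all W)
n=7: W (go to 6, an L position)
n=8: L (options 7(W), 4(W), 0(W) are all W)
n=9: W (go to 8, an L position)
n=10: W (go to 6, an L position)
n=11: W (go to 3, an L position)
n=12: W (go to 8, an L position)
n=13: L (options 12(W), 9(W), 5(W) are all W)
n=14: W (go to 13, an L position)
n=15: L (options 14(W), 11(W), 7(W) are all W)
n=16: W (go to 15, an L position)
n=17: W (go to 13, an L position)
n=18: L (options 17(W), 14(W), 10(W) are all W)
The starting position 18 is L: whatever Maya does, the opponent receives a W position.

Noah wins.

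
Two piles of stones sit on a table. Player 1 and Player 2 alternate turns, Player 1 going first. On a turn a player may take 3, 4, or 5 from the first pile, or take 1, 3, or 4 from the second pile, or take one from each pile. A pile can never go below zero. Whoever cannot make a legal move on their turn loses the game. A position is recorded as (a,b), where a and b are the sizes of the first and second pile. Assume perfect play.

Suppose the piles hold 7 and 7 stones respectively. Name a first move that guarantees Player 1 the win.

Move to (2,7).

Classify positions by backward induction: terminal positions (no move available) are L. From any other position, the mover wins iff some move reaches an L.
No move ever increases a pile, so every position that can arise here has a ≤ 7 and b ≤ 7; it is enough to label the cells with 0 ≤ a ≤ 7 and 0 ≤ b ≤ 7.
Every move lowers a or b (never raises either), so fill the grid row by row in increasing a, and left to right within a row: each cell's successors are then already labelled.
      b=0  b=1  b=2  b=3  b=4  b=5  b=6  b=7
a=0:    L    W    L    W    W    W    W    L
a=1:    L    W    L    W    W    W    W    L
a=2:    L    W    L    W    W    W    W    L
a=3:    W    W    W    W    L    W    L    W
a=4:    W    L    W    L    W    W    W    W
a=5:    W    L    W    L    W    W    W    W
a=6:    W    L    W    L    W    W    W    W
a=7:    W    W    W    W    W    L    W    W
Cells with no legal move (terminal, hence L): (0,0), (1,0), (2,0).
The remaining L cells, each justified by listing all of its moves:
(0,2): the only move is to (0,1)(W), a W ⇒ L
(0,7): moves to (0,6)(W), (0,4)(W), (0,3)(W); every one is W ⇒ L
(1,2): moves to (1,1)(W), (0,1)(W); every one is W ⇒ L
(1,7): moves to (1,6)(W), (1,4)(W), (1,3)(W), (0,6)(W); every one is W ⇒ L
(2,2): moves to (2,1)(W), (1,1)(W); every one is W ⇒ L
(2,7): moves to (2,6)(W), (2,4)(W), (2,3)(W), (1,6)(W); every one is W ⇒ L
(3,4): moves to (0,4)(W), (3,3)(W), (3,1)(W), (3,0)(W), (2,3)(W); every one is W ⇒ L
(3,6): moves to (0,6)(W), (3,5)(W), (3,3)(W), (3,2)(W), (2,5)(W); every one is W ⇒ L
(4,1): moves to (1,1)(W), (0,1)(W), (4,0)(W), (3,0)(W); every one is W ⇒ L
(4,3): moves to (1,3)(W), (0,3)(W), (4,2)(W), (4,0)(W), (3,2)(W); every one is W ⇒ L
(5,1): moves to (2,1)(W), (1,1)(W), (0,1)(W), (5,0)(W), (4,0)(W); every one is W ⇒ L
(5,3): moves to (2,3)(W), (1,3)(W), (0,3)(W), (5,2)(W), (5,0)(W), (4,2)(W); every one is W ⇒ L
(6,1): moves to (3,1)(W), (2,1)(W), (1,1)(W), (6,0)(W), (5,0)(W); every one is W ⇒ L
(6,3): moves to (3,3)(W), (2,3)(W), (1,3)(W), (6,2)(W), (6,0)(W), (5,2)(W); every one is W ⇒ L
(7,5): moves to (4,5)(W), (3,5)(W), (2,5)(W), (7,4)(W), (7,2)(W), (7,1)(W), (6,4)(W); every one is W ⇒ L
Every other cell has at least one move into one of the L cells above, so it is W.
From (7,7), the L positions reachable in one move are: (2,7).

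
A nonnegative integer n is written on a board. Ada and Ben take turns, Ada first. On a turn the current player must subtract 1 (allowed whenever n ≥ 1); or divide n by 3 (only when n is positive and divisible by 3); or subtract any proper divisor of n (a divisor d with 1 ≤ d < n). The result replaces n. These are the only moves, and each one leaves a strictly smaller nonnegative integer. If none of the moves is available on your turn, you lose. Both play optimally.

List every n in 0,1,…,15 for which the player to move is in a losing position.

0, 2, 5, 7, 9, 11, 13

Use the standard recursion: the mover loses at a terminal position; elsewhere, the mover wins exactly when some move hands the opponent an L position.
n=0: no move → L
n=1: W (go to 0, an L position)
n=2: L (sole option 1(W) is W)
n=3: W (go to 2, an L position)
n=4: W (go to 2, an L position)
n=5: L (sole option 4(W) is W)
n=6: W (go to 2, an L position)
n=7: L (sole option 6(W) is W)
n=8: W (go to 7, an L position)
n=9: L (options 3(W), 6(W), 8(W) are all W)
n=10: W (go to 5, an L position)
n=11: L (sole option 10(W) is W)
n=12: W (go to 9, an L position)
n=13: L (sole option 12(W) is W)
n=14: W (go to 7, an L position)
n=15: W (go to 5, an L position)
Reading off the rows marked L gives the requested list; there are 7 such values of n.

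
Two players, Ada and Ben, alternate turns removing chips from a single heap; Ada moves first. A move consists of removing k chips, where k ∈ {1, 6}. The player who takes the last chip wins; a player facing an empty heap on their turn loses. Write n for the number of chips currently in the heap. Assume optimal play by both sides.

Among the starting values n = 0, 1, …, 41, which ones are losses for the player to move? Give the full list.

Classify positions by backward induction: terminal positions (no move available) are L. From any other position, the mover wins iff some move reaches an L.
n=0: no move → L
n=1: W (go to 0, an L position)
n=2: L (sole option 1(W) is W)
n=3: W (go to 2, an L position)
n=4: L (sole option 3(W) is W)
n=5: W (go to 4, an L position)
n=6: W (go to 0, an L position)
n=7: L (options 6(W), 1(W) are all W)
n=8: W (go to 7, an L position)
n=9: L (options 8(W), 3(W) are all W)
n=10: W (go to 9, an L position)
n=11: L (options 10(W), 5(W) are all W)
n=12: W (go to 11, an L position)
n=13: W (go to 7, an L position)
n=14: L (options 13(W), 8(W) are all W)
n=15: W (go to 14, an L position)
n=16: L (options 15(W), 10(W) are all W)
n=17: W (go to 16, an L position)
n=18: L (options 17(W), 12(W) are all W)
n=19: W (go to 18, an L position)
n=20: W (go to 14, an L position)
n=21: L (options 20(W), 15(W) are all W)
n=22: W (go to 21, an L position)
n=23: L (options 22(W), 17(W) are all W)
n=24: W (go to 23, an L position)
n=25: L (options 24(W), 19(W) are all W)
n=26: W (go to 25, an L position)
n=27: W (go to 21, an L position)
n=28: L (options 27(W), 22(W) are all W)
n=29: W (go to 28, an L position)
n=30: L (options 29(W), 24(W) are all W)
n=31: W (go to 30, an L position)
n=32: L (options 31(W), 26(W) are all W)
n=33: W (go to 32, an L position)
n=34: W (go to 28, an L position)
n=35: L (options 34(W), 29(W) are all W)
n=36: W (go to 35, an L position)
n=37: L (options 36(W), 31(W) are all W)
n=38: W (go to 37, an L position)
n=39: L (options 38(W), 33(W) are all W)
n=40: W (go to 39, an L position)
n=41: W (go to 35, an L position)
The losing starting values of n are exactly the entries labelled L in this table (18 of them).

0, 2, 4, 7, 9, 11, 14, 16, 18, 21, 23, 25, 28, 30, 32, 35, 37, 39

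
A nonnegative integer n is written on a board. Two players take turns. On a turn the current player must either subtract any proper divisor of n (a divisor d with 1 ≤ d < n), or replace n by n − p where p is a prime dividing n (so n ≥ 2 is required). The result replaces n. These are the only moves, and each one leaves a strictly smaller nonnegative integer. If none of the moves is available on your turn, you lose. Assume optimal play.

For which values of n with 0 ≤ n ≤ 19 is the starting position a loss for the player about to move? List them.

Build the W/L table. Terminal = L. A non-terminal position is W if it has a move to some L; otherwise it is L.
n=0: no move → L
n=1: no move → L
n=2: reaches L-position 0 → W
n=3: reaches L-position 0 → W
n=4: only reaches 2(W), 3(W), all W → L
n=5: reaches L-position 0 → W
n=6: reaches L-position 4 → W
n=7: reaches L-position 0 → W
n=8: reaches L-position 4 → W
n=9: only reaches 6(W), 8(W), all W → L
n=10: reaches L-position 9 → W
n=11: reaches L-position 0 → W
n=12: reaches L-position 9 → W
n=13: reaches L-position 0 → W
n=14: only reaches 7(W), 12(W), 13(W), all W → L
n=15: reaches L-position 14 → W
n=16: reaches L-position 14 → W
n=17: reaches L-position 0 → W
n=18: reaches L-position 9 → W
n=19: reaches L-position 0 → W
The losing starting values of n are exactly the entries labelled L in this table (5 of them).

0, 1, 4, 9, 14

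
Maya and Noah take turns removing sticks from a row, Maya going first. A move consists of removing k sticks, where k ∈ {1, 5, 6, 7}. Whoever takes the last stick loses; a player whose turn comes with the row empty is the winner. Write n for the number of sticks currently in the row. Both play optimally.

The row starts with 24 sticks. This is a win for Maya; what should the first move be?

Remove 7, leaving 17.

Work bottom-up. With no move the player to move wins. Otherwise the position is W if at least one move leads to an L position for the opponent, and L if every move leads to a W.
n=0: no move; the opponent has just taken the last stick and therefore loses → W
n=1: the only move is to 0(W), a W ⇒ L
n=2: can move to 1, which is L ⇒ W
n=3: the only move is to 2(W), a W ⇒ L
n=4: can move to 3, which is L ⇒ W
n=5: moves to 4(W), 0(W); every one is W ⇒ L
n=6: can move to 5, which is L ⇒ W
n=7: can move to 1, which is L ⇒ W
n=8: can move to 3, which is L ⇒ W
n=9: can move to 3, which is L ⇒ W
n=10: can move to 5, which is L ⇒ W
n=11: can move to 5, which is L ⇒ W
n=12: can move to 5, which is L ⇒ W
n=13: moves to 12(W), 8(W), 7(W), 6(W); every one is W ⇒ L
n=14: can move to 13, which is L ⇒ W
n=15: moves to 14(W), 10(W), 9(W), 8(W); every one is W ⇒ L
n=16: can move to 15, which is L ⇒ W
n=17: moves to 16(W), 12(W), 11(W), 10(W); every one is W ⇒ L
n=18: can move to 17, which is L ⇒ W
n=19: can move to 13, which is L ⇒ W
n=20: can move to 15, which is L ⇒ W
n=21: can move to 15, which is L ⇒ W
n=22: can move to 17, which is L ⇒ W
n=23: can move to 17, which is L ⇒ W
n=24: can move to 17, which is L ⇒ W
From 24, the L positions reachable in one move are: 17.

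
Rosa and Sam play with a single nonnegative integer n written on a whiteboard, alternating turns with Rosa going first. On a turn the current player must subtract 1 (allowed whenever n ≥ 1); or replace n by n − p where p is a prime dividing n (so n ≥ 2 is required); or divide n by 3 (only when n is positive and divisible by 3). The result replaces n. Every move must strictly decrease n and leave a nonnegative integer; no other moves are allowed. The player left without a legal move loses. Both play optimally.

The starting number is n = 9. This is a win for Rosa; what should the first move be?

Work bottom-up. With no move the player to move loses. Otherwise the position is W if at least one move leads to an L position for the opponent, and L if every move leads to a W.
n=0: no move → L
n=1: reaches L-position 0 → W
n=2: reaches L-position 0 → W
n=3: reaches L-position 0 → W
n=4: only reaches 2(W), 3(W), all W → L
n=5: reaches L-position 0 → W
n=6: reaches L-position 4 → W
n=7: reaches L-position 0 → W
n=8: only reaches 6(W), 7(W), all W → L
n=9: reaches L-position 8 → W
From 9, the L positions reachable in one move are: 8.

Move to 8.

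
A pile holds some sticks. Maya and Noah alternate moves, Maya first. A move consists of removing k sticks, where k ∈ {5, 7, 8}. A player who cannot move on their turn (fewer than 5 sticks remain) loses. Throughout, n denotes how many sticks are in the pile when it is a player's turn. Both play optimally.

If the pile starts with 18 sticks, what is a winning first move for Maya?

Label each position W (a win for the player to move) or L (a loss). A position with no legal move is L; any other position is W exactly when some move reaches an L, and L when every move reaches a W.
n=0: no move → L
n=1: no move → L
n=2: no move → L
n=3: no move → L
n=4: no move → L
n=5: W (go to 0, an L position)
n=6: W (go to 1, an L position)
n=7: W (go to 2, an L position)
n=8: W (go to 3, an L position)
n=9: W (go to 4, an L position)
n=10: W (go to 3, an L position)
n=11: W (go to 4, an L position)
n=12: W (go to 4, an L position)
n=13: L (options 8(W), 6(W), 5(W) are all W)
n=14: L (options 9(W), 7(W), 6(W) are all W)
n=15: L (options 10(W), 8(W), 7(W) are all W)
n=16: L (options 11(W), 9(W), 8(W) are all W)
n=17: L (options 12(W), 10(W), 9(W) are all W)
n=18: W (go to 13, an L position)
From 18, the L positions reachable in one move are: 13.

Remove 5, leaving 13.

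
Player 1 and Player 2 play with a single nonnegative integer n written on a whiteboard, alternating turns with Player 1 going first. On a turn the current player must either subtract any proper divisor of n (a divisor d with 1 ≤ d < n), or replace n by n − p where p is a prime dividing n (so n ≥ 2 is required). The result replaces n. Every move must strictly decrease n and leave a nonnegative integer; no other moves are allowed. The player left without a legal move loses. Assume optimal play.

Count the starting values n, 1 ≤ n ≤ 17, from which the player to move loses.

Use the standard recursion: the mover loses at a terminal position; elsewhere, the mover wins exactly when some move hands the opponent an L position.
n=0: no move → L
n=1: no move → L
n=2: can move to 0, which is L ⇒ W
n=3: can move to 0, which is L ⇒ W
n=4: moves to 2(W), 3(W); every one is W ⇒ L
n=5: can move to 0, which is L ⇒ W
n=6: can move to 4, which is L ⇒ W
n=7: can move to 0, which is L ⇒ W
n=8: can move to 4, which is L ⇒ W
n=9: moves to 6(W), 8(W); every one is W ⇒ L
n=10: can move to 9, which is L ⇒ W
n=11: can move to 0, which is L ⇒ W
n=12: can move to 9, which is L ⇒ W
n=13: can move to 0, which is L ⇒ W
n=14: moves to 7(W), 12(W), 13(W); every one is W ⇒ L
n=15: can move to 14, which is L ⇒ W
n=16: can move to 14, which is L ⇒ W
n=17: can move to 0, which is L ⇒ W
L entries with 1 ≤ n ≤ 17 (n=0 is outside the asked range and is not counted): n = 1, 4, 9, 14; that makes 4.

4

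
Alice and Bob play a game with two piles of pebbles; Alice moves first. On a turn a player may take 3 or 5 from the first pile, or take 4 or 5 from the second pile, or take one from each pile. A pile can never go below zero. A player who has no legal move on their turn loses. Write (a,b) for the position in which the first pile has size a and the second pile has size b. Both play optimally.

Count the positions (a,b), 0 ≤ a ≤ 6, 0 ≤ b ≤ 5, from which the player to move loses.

17

Label each position W (a win for the player to move) or L (a loss). A position with no legal move is L; any other position is W exactly when some move reaches an L, and L when every move reaches a W.
Every move lowers a or b (never raises either), so fill the grid row by row in increasing a, and left to right within a row: each cell's successors are then already labelled.
      b=0  b=1  b=2  b=3  b=4  b=5
a=0:    L    L    L    L    W    W
a=1:    L    W    W    W    W    W
a=2:    L    W    L    L    W    W
a=3:    W    W    W    W    W    L
a=4:    W    L    L    L    L    W
a=5:    W    W    W    W    W    W
a=6:    W    L    L    L    L    W
Cells with no legal move (terminal, hence L): (0,0), (0,1), (0,2), (0,3), (1,0), (2,0).
The remaining L cells, each justified by listing all of its moves:
(2,2): only reaches (1,1)(W), which is W → L
(2,3): only reaches (1,2)(W), which is W → L
(3,5): only reaches (0,5)(W), (3,1)(W), (3,0)(W), (2,4)(W), all W → L
(4,1): only reaches (1,1)(W), (3,0)(W), all W → L
(4,2): only reaches (1,2)(W), (3,1)(W), all W → L
(4,3): only reaches (1,3)(W), (3,2)(W), all W → L
(4,4): only reaches (1,4)(W), (4,0)(W), (3,3)(W), all W → L
(6,1): only reaches (3,1)(W), (1,1)(W), (5,0)(W), all W → L
(6,2): only reaches (3,2)(W), (1,2)(W), (5,1)(W), all W → L
(6,3): only reaches (3,3)(W), (1,3)(W), (5,2)(W), all W → L
(6,4): only reaches (3,4)(W), (1,4)(W), (6,0)(W), (5,3)(W), all W → L
Every other cell has at least one move into one of the L cells above, so it is W.
L cells per row: a=0: 4, a=1: 1, a=2: 3, a=3: 1, a=4: 4, a=5: 0, a=6: 4; total 17.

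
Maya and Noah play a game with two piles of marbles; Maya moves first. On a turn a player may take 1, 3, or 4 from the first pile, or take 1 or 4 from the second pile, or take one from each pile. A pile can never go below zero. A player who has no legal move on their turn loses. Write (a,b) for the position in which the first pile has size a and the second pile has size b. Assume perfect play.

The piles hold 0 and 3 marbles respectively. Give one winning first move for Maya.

Move to (0,2).

Work bottom-up. With no move the player to move loses. Otherwise the position is W if at least one move leads to an L position for the opponent, and L if every move leads to a W.
No move ever increases a pile, so every position that can arise here has a ≤ 0 and b ≤ 3; it is enough to label the cells with 0 ≤ a ≤ 0 and 0 ≤ b ≤ 3.
Every move lowers a or b (never raises either), so fill the grid row by row in increasing a, and left to right within a row: each cell's successors are then already labelled.
      b=0  b=1  b=2  b=3
a=0:    L    W    L    W
Cells with no legal move (terminal, hence L): (0,0).
The remaining L cells, each justified by listing all of its moves:
(0,2): only reaches (0,1)(W), which is W → L
Every other cell has at least one move into one of the L cells above, so it is W.
From (0,3), the L positions reachable in one move are: (0,2).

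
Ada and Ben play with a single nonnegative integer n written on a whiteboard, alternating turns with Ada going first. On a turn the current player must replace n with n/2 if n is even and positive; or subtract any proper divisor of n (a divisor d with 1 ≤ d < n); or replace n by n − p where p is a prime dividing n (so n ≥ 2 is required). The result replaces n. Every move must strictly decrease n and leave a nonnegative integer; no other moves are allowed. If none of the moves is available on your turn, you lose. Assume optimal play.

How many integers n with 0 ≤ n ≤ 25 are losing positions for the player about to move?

Label each position W (a win for the player to move) or L (a loss). A position with no legal move is L; any other position is W exactly when some move reaches an L, and L when every move reaches a W.
n=0: no move → L
n=1: no move → L
n=2: →0(L), so W
n=3: →0(L), so W
n=4: →2(W), 3(W) — all W, so L
n=5: →0(L), so W
n=6: →4(L), so W
n=7: →0(L), so W
n=8: →4(L), so W
n=9: →6(W), 8(W) — all W, so L
n=10: →9(L), so W
n=11: →0(L), so W
n=12: →9(L), so W
n=13: →0(L), so W
n=14: →7(W), 12(W), 13(W) — all W, so L
n=15: →14(L), so W
n=16: →14(L), so W
n=17: →0(L), so W
n=18: →9(L), so W
n=19: →0(L), so W
n=20: →10(W), 15(W), 16(W), 18(W), 19(W) — all W, so L
n=21: →14(L), so W
n=22: →20(L), so W
n=23: →0(L), so W
n=24: →20(L), so W
n=25: →20(L), so W
L entries with 0 ≤ n ≤ 25: n = 0, 1, 4, 9, 14, 20; that makes 6.

6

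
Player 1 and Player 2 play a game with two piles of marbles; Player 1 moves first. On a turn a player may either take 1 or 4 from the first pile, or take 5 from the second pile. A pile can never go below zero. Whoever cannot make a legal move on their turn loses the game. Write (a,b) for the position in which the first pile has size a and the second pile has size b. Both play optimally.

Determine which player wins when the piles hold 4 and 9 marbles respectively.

Compute win/loss labels from the base case upward. A position with no move is L. Any other position is W if it can reach an L in one move, else L.
No move ever increases a pile, so every position that can arise here has a ≤ 4 and b ≤ 9; it is enough to label the cells with 0 ≤ a ≤ 4 and 0 ≤ b ≤ 9.
Every move lowers a or b (never raises either), so fill the grid row by row in increasing a, and left to right within a row: each cell's successors are then already labelled.
      b=0  b=1  b=2  b=3  b=4  b=5  b=6  b=7  b=8  b=9
a=0:    L    L    L    L    L    W    W    W    W    W
a=1:    W    W    W    W    W    L    L    L    L    L
a=2:    L    L    L    L    L    W    W    W    W    W
a=3:    W    W    W    W    W    L    L    L    L    L
a=4:    W    W    W    W    W    W    W    W    W    W
Cells with no legal move (terminal, hence L): (0,0), (0,1), (0,2), (0,3), (0,4).
The remaining L cells, each justified by listing all of its moves:
(1,5): L (options (0,5)(W), (1,0)(W) are all W)
(1,6): L (options (0,6)(W), (1,1)(W) are all W)
(1,7): L (options (0,7)(W), (1,2)(W) are all W)
(1,8): L (options (0,8)(W), (1,3)(W) are all W)
(1,9): L (options (0,9)(W), (1,4)(W) are all W)
(2,0): L (sole option (1,0)(W) is W)
(2,1): L (sole option (1,1)(W) is W)
(2,2): L (sole option (1,2)(W) is W)
(2,3): L (sole option (1,3)(W) is W)
(2,4): L (sole option (1,4)(W) is W)
(3,5): L (options (2,5)(W), (3,0)(W) are all W)
(3,6): L (options (2,6)(W), (3,1)(W) are all W)
(3,7): L (options (2,7)(W), (3,2)(W) are all W)
(3,8): L (options (2,8)(W), (3,3)(W) are all W)
(3,9): L (options (2,9)(W), (3,4)(W) are all W)
Every other cell has at least one move into one of the L cells above, so it is W.
From (4,9) Player 1 can move to (3,9), reaching an L position.

Player 1 wins.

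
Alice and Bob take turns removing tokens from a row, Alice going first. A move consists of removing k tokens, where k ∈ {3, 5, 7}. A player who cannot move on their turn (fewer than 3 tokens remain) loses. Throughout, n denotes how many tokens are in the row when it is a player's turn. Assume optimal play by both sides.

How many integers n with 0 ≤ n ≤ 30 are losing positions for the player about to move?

10

Work bottom-up. With no move the player to move loses. Otherwise the position is W if at least one move leads to an L position for the opponent, and L if every move leads to a W.
n=0: no move → L
n=1: no move → L
n=2: no move → L
n=3: reaches L-position 0 → W
n=4: reaches L-position 1 → W
n=5: reaches L-position 2 → W
n=6: reaches L-position 1 → W
n=7: reaches L-position 2 → W
n=8: reaches L-position 1 → W
n=9: reaches L-position 2 → W
n=10: only reaches 7(W), 5(W), 3(W), all W → L
n=11: only reaches 8(W), 6(W), 4(W), all W → L
n=12: only reaches 9(W), 7(W), 5(W), all W → L
n=13: reaches L-position 10 → W
n=14: reaches L-position 11 → W
n=15: reaches L-position 12 → W
n=16: reaches L-position 11 → W
n=17: reaches L-position 12 → W
n=18: reaches L-position 11 → W
n=19: reaches L-position 12 → W
n=20: only reaches 17(W), 15(W), 13(W), all W → L
n=21: only reaches 18(W), 16(W), 14(W), all W → L
n=22: only reaches 19(W), 17(W), 15(W), all W → L
n=23: reaches L-position 20 → W
n=24: reaches L-position 21 → W
n=25: reaches L-position 22 → W
n=26: reaches L-position 21 → W
n=27: reaches L-position 22 → W
n=28: reaches L-position 21 → W
n=29: reaches L-position 22 → W
n=30: only reaches 27(W), 25(W), 23(W), all W → L
L entries with 0 ≤ n ≤ 30: n = 0, 1, 2, 10, 11, 12, 20, 21, 22, 30; that makes 10.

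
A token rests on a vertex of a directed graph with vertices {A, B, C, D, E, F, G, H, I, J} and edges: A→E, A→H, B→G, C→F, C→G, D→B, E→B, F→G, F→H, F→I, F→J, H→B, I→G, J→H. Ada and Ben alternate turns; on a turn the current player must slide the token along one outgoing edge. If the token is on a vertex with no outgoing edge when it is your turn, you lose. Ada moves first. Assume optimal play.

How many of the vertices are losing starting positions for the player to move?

4

Use the standard recursion: the mover loses at a terminal position; elsewhere, the mover wins exactly when some move hands the opponent an L position.
Every edge goes from a vertex to one that appears earlier in the order G, B, I, E, H, A, D, J, F, C, so processing vertices in that order labels each vertex after all of its successors.
G: no outgoing edge → L
B: →G(L), so W
I: →G(L), so W
E: →B(W) only, which is W, so L
H: →B(W) only, which is W, so L
A: →H(L), so W
D: →B(W) only, which is W, so L
J: →H(L), so W
F: →H(L), so W
C: →G(L), so W
The L vertices are D, E, G, H; that is 4 in all.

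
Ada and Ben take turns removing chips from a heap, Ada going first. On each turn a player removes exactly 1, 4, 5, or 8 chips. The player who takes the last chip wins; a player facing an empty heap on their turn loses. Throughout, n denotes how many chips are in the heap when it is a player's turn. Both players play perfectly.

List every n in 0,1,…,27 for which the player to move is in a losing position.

Work bottom-up. With no move the player to move loses. Otherwise the position is W if at least one move leads to an L position for the opponent, and L if every move leads to a W.
n=0: no move → L
n=1: W (go to 0, an L position)
n=2: L (sole option 1(W) is W)
n=3: W (go to 2, an L position)
n=4: W (go to 0, an L position)
n=5: W (go to 0, an L position)
n=6: W (go to 2, an L position)
n=7: W (go to 2, an L position)
n=8: W (go to 0, an L position)
n=9: L (options 8(W), 5(W), 4(W), 1(W) are all W)
n=10: W (go to 9, an L position)
n=11: L (options 10(W), 7(W), 6(W), 3(W) are all W)
n=12: W (go to 11, an L position)
n=13: W (go to 9, an L position)
n=14: W (go to 9, an L position)
n=15: W (go to 11, an L position)
n=16: W (go to 11, an L position)
n=17: W (go to 9, an L position)
n=18: L (options 17(W), 14(W), 13(W), 10(W) are all W)
n=19: W (go to 18, an L position)
n=20: L (options 19(W), 16(W), 15(W), 12(W) are all W)
n=21: W (go to 20, an L position)
n=22: W (go to 18, an L position)
n=23: W (go to 18, an L position)
n=24: W (go to 20, an L position)
n=25: W (go to 20, an L position)
n=26: W (go to 18, an L position)
n=27: L (options 26(W), 23(W), 22(W), 19(W) are all W)
The losing starting values of n are exactly the entries labelled L in this table (7 of them).

0, 2, 9, 11, 18, 20, 27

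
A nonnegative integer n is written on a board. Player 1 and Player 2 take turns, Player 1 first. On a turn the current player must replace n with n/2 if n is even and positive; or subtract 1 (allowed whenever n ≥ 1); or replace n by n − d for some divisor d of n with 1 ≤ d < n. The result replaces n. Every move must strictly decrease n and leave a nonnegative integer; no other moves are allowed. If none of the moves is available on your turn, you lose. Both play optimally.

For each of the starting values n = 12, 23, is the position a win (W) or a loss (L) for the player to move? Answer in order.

Compute win/loss labels from the base case upward. A position with no move is L. Any other position is W if it can reach an L in one move, else L.
n=0: no move → L
n=1: reaches L-position 0 → W
n=2: only reaches 1(W), which is W → L
n=3: reaches L-position 2 → W
n=4: reaches L-position 2 → W
n=5: only reaches 4(W), which is W → L
n=6: reaches L-position 5 → W
n=7: only reaches 6(W), which is W → L
n=8: reaches L-position 7 → W
n=9: only reaches 6(W), 8(W), all W → L
n=10: reaches L-position 5 → W
n=11: only reaches 10(W), which is W → L
n=12: reaches L-position 9 → W
n=13: only reaches 12(W), which is W → L
n=14: reaches L-position 7 → W
n=15: only reaches 10(W), 12(W), 14(W), all W → L
n=16: reaches L-position 15 → W
n=17: only reaches 16(W), which is W → L
n=18: reaches L-position 9 → W
n=19: only reaches 18(W), which is W → L
n=20: reaches L-position 15 → W
n=21: only reaches 14(W), 18(W), 20(W), all W → L
n=22: reaches L-position 11 → W
n=23: only reaches 22(W), which is W → L

12: W, 23: L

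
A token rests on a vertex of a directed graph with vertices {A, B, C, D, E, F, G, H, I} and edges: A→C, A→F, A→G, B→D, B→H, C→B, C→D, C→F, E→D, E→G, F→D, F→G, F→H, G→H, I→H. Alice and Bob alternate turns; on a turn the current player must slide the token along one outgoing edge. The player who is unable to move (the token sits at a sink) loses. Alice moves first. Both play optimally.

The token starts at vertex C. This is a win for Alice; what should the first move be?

Classify positions by backward induction: terminal positions (no move available) are L. From any other position, the mover wins iff some move reaches an L.
Every edge goes from a vertex to one that appears earlier in the order H, D, G, F, E, B, C, I, A, so processing vertices in that order labels each vertex after all of its successors.
H: no outgoing edge → L
D: no outgoing edge → L
G: can move to H, which is L ⇒ W
F: can move to D, which is L ⇒ W
E: can move to D, which is L ⇒ W
B: can move to D, which is L ⇒ W
C: can move to D, which is L ⇒ W
I: can move to H, which is L ⇒ W
A: moves to C(W), F(W), G(W); every one is W ⇒ L
From C, the L positions reachable in one move are: D.

Move to D.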